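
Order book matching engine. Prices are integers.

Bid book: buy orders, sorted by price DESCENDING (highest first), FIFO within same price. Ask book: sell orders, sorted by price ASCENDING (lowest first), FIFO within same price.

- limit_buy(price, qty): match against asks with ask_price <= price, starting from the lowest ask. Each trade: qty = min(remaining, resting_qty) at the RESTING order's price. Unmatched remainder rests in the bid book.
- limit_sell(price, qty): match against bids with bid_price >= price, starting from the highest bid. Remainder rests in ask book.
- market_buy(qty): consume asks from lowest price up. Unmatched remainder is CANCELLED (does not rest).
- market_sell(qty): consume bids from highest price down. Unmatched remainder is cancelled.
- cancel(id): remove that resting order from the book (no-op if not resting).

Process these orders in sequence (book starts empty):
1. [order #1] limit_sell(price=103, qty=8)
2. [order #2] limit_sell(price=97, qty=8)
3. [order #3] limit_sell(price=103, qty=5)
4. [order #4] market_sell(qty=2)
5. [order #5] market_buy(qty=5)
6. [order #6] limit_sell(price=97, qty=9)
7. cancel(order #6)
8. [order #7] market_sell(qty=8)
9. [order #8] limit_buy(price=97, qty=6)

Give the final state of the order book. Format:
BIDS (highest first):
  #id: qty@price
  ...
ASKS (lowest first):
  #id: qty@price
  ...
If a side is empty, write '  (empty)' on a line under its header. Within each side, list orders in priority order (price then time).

Answer: BIDS (highest first):
  #8: 3@97
ASKS (lowest first):
  #1: 8@103
  #3: 5@103

Derivation:
After op 1 [order #1] limit_sell(price=103, qty=8): fills=none; bids=[-] asks=[#1:8@103]
After op 2 [order #2] limit_sell(price=97, qty=8): fills=none; bids=[-] asks=[#2:8@97 #1:8@103]
After op 3 [order #3] limit_sell(price=103, qty=5): fills=none; bids=[-] asks=[#2:8@97 #1:8@103 #3:5@103]
After op 4 [order #4] market_sell(qty=2): fills=none; bids=[-] asks=[#2:8@97 #1:8@103 #3:5@103]
After op 5 [order #5] market_buy(qty=5): fills=#5x#2:5@97; bids=[-] asks=[#2:3@97 #1:8@103 #3:5@103]
After op 6 [order #6] limit_sell(price=97, qty=9): fills=none; bids=[-] asks=[#2:3@97 #6:9@97 #1:8@103 #3:5@103]
After op 7 cancel(order #6): fills=none; bids=[-] asks=[#2:3@97 #1:8@103 #3:5@103]
After op 8 [order #7] market_sell(qty=8): fills=none; bids=[-] asks=[#2:3@97 #1:8@103 #3:5@103]
After op 9 [order #8] limit_buy(price=97, qty=6): fills=#8x#2:3@97; bids=[#8:3@97] asks=[#1:8@103 #3:5@103]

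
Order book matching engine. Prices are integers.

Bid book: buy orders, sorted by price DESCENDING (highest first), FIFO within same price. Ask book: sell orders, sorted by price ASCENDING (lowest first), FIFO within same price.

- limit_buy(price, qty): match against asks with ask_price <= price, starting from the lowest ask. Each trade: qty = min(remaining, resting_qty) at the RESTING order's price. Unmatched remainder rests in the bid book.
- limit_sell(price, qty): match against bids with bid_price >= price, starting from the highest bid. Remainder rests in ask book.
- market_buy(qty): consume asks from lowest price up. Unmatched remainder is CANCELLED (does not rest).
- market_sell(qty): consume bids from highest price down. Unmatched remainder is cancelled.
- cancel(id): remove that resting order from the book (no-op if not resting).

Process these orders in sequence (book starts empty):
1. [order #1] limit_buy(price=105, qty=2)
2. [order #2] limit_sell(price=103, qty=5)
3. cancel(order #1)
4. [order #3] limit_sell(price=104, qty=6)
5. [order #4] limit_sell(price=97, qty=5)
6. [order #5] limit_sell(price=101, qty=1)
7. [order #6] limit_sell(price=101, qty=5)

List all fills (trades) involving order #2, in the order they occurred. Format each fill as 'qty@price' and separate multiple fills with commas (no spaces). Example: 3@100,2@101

Answer: 2@105

Derivation:
After op 1 [order #1] limit_buy(price=105, qty=2): fills=none; bids=[#1:2@105] asks=[-]
After op 2 [order #2] limit_sell(price=103, qty=5): fills=#1x#2:2@105; bids=[-] asks=[#2:3@103]
After op 3 cancel(order #1): fills=none; bids=[-] asks=[#2:3@103]
After op 4 [order #3] limit_sell(price=104, qty=6): fills=none; bids=[-] asks=[#2:3@103 #3:6@104]
After op 5 [order #4] limit_sell(price=97, qty=5): fills=none; bids=[-] asks=[#4:5@97 #2:3@103 #3:6@104]
After op 6 [order #5] limit_sell(price=101, qty=1): fills=none; bids=[-] asks=[#4:5@97 #5:1@101 #2:3@103 #3:6@104]
After op 7 [order #6] limit_sell(price=101, qty=5): fills=none; bids=[-] asks=[#4:5@97 #5:1@101 #6:5@101 #2:3@103 #3:6@104]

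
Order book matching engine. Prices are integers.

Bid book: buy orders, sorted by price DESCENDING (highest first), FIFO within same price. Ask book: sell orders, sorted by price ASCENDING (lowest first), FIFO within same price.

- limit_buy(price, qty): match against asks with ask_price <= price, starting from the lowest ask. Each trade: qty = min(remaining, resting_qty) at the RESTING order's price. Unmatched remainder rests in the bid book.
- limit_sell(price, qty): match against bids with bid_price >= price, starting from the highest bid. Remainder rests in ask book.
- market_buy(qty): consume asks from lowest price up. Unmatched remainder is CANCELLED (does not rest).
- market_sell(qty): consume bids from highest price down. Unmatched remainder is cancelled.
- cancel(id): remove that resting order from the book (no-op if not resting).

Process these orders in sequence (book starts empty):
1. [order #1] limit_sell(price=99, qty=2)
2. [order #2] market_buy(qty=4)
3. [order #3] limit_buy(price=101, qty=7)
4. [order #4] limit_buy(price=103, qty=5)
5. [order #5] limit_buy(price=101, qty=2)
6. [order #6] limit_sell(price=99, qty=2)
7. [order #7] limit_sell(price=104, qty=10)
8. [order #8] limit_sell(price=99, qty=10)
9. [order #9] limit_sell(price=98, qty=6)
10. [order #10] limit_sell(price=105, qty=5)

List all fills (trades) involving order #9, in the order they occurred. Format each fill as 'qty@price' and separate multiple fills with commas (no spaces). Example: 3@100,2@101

Answer: 2@101

Derivation:
After op 1 [order #1] limit_sell(price=99, qty=2): fills=none; bids=[-] asks=[#1:2@99]
After op 2 [order #2] market_buy(qty=4): fills=#2x#1:2@99; bids=[-] asks=[-]
After op 3 [order #3] limit_buy(price=101, qty=7): fills=none; bids=[#3:7@101] asks=[-]
After op 4 [order #4] limit_buy(price=103, qty=5): fills=none; bids=[#4:5@103 #3:7@101] asks=[-]
After op 5 [order #5] limit_buy(price=101, qty=2): fills=none; bids=[#4:5@103 #3:7@101 #5:2@101] asks=[-]
After op 6 [order #6] limit_sell(price=99, qty=2): fills=#4x#6:2@103; bids=[#4:3@103 #3:7@101 #5:2@101] asks=[-]
After op 7 [order #7] limit_sell(price=104, qty=10): fills=none; bids=[#4:3@103 #3:7@101 #5:2@101] asks=[#7:10@104]
After op 8 [order #8] limit_sell(price=99, qty=10): fills=#4x#8:3@103 #3x#8:7@101; bids=[#5:2@101] asks=[#7:10@104]
After op 9 [order #9] limit_sell(price=98, qty=6): fills=#5x#9:2@101; bids=[-] asks=[#9:4@98 #7:10@104]
After op 10 [order #10] limit_sell(price=105, qty=5): fills=none; bids=[-] asks=[#9:4@98 #7:10@104 #10:5@105]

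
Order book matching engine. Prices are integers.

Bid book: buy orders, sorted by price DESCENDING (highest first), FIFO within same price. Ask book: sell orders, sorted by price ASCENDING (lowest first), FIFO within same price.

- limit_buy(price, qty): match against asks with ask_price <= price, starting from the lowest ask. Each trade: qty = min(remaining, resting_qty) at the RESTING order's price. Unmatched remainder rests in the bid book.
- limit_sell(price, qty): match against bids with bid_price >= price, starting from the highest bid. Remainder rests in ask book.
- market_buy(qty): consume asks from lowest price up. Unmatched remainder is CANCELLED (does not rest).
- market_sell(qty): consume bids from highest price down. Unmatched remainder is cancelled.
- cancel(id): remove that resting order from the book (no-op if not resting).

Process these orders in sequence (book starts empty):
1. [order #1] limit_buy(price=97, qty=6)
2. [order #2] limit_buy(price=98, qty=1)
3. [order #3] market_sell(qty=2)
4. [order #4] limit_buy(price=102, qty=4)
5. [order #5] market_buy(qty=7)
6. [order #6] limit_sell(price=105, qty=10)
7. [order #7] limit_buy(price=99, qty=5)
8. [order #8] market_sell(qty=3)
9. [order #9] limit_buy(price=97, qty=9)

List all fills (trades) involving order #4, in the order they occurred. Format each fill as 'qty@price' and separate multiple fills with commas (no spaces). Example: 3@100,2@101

Answer: 3@102

Derivation:
After op 1 [order #1] limit_buy(price=97, qty=6): fills=none; bids=[#1:6@97] asks=[-]
After op 2 [order #2] limit_buy(price=98, qty=1): fills=none; bids=[#2:1@98 #1:6@97] asks=[-]
After op 3 [order #3] market_sell(qty=2): fills=#2x#3:1@98 #1x#3:1@97; bids=[#1:5@97] asks=[-]
After op 4 [order #4] limit_buy(price=102, qty=4): fills=none; bids=[#4:4@102 #1:5@97] asks=[-]
After op 5 [order #5] market_buy(qty=7): fills=none; bids=[#4:4@102 #1:5@97] asks=[-]
After op 6 [order #6] limit_sell(price=105, qty=10): fills=none; bids=[#4:4@102 #1:5@97] asks=[#6:10@105]
After op 7 [order #7] limit_buy(price=99, qty=5): fills=none; bids=[#4:4@102 #7:5@99 #1:5@97] asks=[#6:10@105]
After op 8 [order #8] market_sell(qty=3): fills=#4x#8:3@102; bids=[#4:1@102 #7:5@99 #1:5@97] asks=[#6:10@105]
After op 9 [order #9] limit_buy(price=97, qty=9): fills=none; bids=[#4:1@102 #7:5@99 #1:5@97 #9:9@97] asks=[#6:10@105]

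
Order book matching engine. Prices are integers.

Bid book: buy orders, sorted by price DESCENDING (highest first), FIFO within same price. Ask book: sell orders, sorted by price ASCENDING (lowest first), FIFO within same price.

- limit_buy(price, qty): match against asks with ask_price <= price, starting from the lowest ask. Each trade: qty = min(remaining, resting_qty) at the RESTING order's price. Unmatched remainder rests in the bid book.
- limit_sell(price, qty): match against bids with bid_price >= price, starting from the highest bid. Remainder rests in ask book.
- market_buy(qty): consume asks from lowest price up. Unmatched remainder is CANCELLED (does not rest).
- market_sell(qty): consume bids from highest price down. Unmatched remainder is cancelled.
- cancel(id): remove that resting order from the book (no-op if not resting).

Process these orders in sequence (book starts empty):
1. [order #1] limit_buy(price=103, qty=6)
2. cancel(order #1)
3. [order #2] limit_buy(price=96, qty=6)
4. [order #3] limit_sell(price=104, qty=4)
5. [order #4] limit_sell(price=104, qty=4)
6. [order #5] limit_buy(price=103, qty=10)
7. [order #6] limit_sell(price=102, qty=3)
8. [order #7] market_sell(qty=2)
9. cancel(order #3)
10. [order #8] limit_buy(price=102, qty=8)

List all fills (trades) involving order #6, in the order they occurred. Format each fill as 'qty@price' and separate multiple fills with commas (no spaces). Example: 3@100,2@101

After op 1 [order #1] limit_buy(price=103, qty=6): fills=none; bids=[#1:6@103] asks=[-]
After op 2 cancel(order #1): fills=none; bids=[-] asks=[-]
After op 3 [order #2] limit_buy(price=96, qty=6): fills=none; bids=[#2:6@96] asks=[-]
After op 4 [order #3] limit_sell(price=104, qty=4): fills=none; bids=[#2:6@96] asks=[#3:4@104]
After op 5 [order #4] limit_sell(price=104, qty=4): fills=none; bids=[#2:6@96] asks=[#3:4@104 #4:4@104]
After op 6 [order #5] limit_buy(price=103, qty=10): fills=none; bids=[#5:10@103 #2:6@96] asks=[#3:4@104 #4:4@104]
After op 7 [order #6] limit_sell(price=102, qty=3): fills=#5x#6:3@103; bids=[#5:7@103 #2:6@96] asks=[#3:4@104 #4:4@104]
After op 8 [order #7] market_sell(qty=2): fills=#5x#7:2@103; bids=[#5:5@103 #2:6@96] asks=[#3:4@104 #4:4@104]
After op 9 cancel(order #3): fills=none; bids=[#5:5@103 #2:6@96] asks=[#4:4@104]
After op 10 [order #8] limit_buy(price=102, qty=8): fills=none; bids=[#5:5@103 #8:8@102 #2:6@96] asks=[#4:4@104]

Answer: 3@103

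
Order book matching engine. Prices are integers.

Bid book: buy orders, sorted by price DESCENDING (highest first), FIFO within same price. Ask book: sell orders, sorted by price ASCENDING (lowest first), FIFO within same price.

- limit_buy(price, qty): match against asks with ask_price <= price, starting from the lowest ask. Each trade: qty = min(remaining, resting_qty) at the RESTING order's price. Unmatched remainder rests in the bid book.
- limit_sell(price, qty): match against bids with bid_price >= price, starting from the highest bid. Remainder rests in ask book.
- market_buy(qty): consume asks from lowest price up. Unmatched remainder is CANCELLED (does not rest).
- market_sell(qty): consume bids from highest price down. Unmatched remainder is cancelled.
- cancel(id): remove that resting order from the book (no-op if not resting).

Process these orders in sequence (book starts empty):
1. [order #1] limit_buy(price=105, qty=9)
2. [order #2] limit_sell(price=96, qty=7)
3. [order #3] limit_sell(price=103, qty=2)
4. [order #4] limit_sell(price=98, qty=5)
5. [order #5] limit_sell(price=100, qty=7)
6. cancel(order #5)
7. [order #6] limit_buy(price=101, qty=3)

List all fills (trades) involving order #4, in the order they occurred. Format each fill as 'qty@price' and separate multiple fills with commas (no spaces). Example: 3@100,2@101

Answer: 3@98

Derivation:
After op 1 [order #1] limit_buy(price=105, qty=9): fills=none; bids=[#1:9@105] asks=[-]
After op 2 [order #2] limit_sell(price=96, qty=7): fills=#1x#2:7@105; bids=[#1:2@105] asks=[-]
After op 3 [order #3] limit_sell(price=103, qty=2): fills=#1x#3:2@105; bids=[-] asks=[-]
After op 4 [order #4] limit_sell(price=98, qty=5): fills=none; bids=[-] asks=[#4:5@98]
After op 5 [order #5] limit_sell(price=100, qty=7): fills=none; bids=[-] asks=[#4:5@98 #5:7@100]
After op 6 cancel(order #5): fills=none; bids=[-] asks=[#4:5@98]
After op 7 [order #6] limit_buy(price=101, qty=3): fills=#6x#4:3@98; bids=[-] asks=[#4:2@98]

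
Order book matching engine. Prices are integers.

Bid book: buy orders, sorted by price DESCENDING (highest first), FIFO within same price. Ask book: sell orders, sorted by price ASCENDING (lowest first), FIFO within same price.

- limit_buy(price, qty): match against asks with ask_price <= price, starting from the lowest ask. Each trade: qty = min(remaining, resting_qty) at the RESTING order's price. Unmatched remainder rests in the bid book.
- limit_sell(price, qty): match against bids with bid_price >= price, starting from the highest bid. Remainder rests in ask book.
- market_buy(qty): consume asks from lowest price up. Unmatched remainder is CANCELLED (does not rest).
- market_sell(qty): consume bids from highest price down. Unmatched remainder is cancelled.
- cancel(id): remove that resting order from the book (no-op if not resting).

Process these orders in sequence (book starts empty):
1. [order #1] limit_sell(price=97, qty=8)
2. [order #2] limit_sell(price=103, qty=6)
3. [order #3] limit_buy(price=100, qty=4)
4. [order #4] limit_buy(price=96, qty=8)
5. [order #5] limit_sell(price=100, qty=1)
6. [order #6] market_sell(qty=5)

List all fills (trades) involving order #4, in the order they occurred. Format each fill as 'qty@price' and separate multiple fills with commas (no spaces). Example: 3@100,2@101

After op 1 [order #1] limit_sell(price=97, qty=8): fills=none; bids=[-] asks=[#1:8@97]
After op 2 [order #2] limit_sell(price=103, qty=6): fills=none; bids=[-] asks=[#1:8@97 #2:6@103]
After op 3 [order #3] limit_buy(price=100, qty=4): fills=#3x#1:4@97; bids=[-] asks=[#1:4@97 #2:6@103]
After op 4 [order #4] limit_buy(price=96, qty=8): fills=none; bids=[#4:8@96] asks=[#1:4@97 #2:6@103]
After op 5 [order #5] limit_sell(price=100, qty=1): fills=none; bids=[#4:8@96] asks=[#1:4@97 #5:1@100 #2:6@103]
After op 6 [order #6] market_sell(qty=5): fills=#4x#6:5@96; bids=[#4:3@96] asks=[#1:4@97 #5:1@100 #2:6@103]

Answer: 5@96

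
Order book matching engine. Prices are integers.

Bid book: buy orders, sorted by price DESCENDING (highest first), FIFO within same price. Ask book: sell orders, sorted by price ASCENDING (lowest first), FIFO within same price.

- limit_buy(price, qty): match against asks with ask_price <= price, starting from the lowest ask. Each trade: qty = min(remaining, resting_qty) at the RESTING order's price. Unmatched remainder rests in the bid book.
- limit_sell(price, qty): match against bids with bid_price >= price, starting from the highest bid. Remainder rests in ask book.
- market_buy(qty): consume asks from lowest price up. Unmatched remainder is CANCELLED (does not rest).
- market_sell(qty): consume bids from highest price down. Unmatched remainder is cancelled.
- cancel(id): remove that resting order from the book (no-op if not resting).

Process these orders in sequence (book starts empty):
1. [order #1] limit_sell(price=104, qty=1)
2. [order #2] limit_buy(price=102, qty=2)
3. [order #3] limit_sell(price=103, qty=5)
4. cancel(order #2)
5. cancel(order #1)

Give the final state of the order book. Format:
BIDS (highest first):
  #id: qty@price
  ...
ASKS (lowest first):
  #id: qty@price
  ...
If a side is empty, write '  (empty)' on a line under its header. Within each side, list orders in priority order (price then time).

After op 1 [order #1] limit_sell(price=104, qty=1): fills=none; bids=[-] asks=[#1:1@104]
After op 2 [order #2] limit_buy(price=102, qty=2): fills=none; bids=[#2:2@102] asks=[#1:1@104]
After op 3 [order #3] limit_sell(price=103, qty=5): fills=none; bids=[#2:2@102] asks=[#3:5@103 #1:1@104]
After op 4 cancel(order #2): fills=none; bids=[-] asks=[#3:5@103 #1:1@104]
After op 5 cancel(order #1): fills=none; bids=[-] asks=[#3:5@103]

Answer: BIDS (highest first):
  (empty)
ASKS (lowest first):
  #3: 5@103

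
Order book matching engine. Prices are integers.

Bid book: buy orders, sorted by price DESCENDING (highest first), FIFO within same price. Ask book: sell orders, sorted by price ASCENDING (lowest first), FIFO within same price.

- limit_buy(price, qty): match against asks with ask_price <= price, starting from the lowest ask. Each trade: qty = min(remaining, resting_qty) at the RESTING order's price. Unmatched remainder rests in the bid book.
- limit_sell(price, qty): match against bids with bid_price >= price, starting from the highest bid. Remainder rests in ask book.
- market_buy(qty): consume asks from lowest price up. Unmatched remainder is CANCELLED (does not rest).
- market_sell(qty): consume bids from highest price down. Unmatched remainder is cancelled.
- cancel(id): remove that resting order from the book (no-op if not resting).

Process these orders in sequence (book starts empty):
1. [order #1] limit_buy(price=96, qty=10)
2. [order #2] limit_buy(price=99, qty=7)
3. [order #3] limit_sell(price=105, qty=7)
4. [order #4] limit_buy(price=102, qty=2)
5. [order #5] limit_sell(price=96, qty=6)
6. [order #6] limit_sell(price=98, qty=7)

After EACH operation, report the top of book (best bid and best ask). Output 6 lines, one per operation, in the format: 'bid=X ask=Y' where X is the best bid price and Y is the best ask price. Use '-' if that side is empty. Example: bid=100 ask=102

Answer: bid=96 ask=-
bid=99 ask=-
bid=99 ask=105
bid=102 ask=105
bid=99 ask=105
bid=96 ask=98

Derivation:
After op 1 [order #1] limit_buy(price=96, qty=10): fills=none; bids=[#1:10@96] asks=[-]
After op 2 [order #2] limit_buy(price=99, qty=7): fills=none; bids=[#2:7@99 #1:10@96] asks=[-]
After op 3 [order #3] limit_sell(price=105, qty=7): fills=none; bids=[#2:7@99 #1:10@96] asks=[#3:7@105]
After op 4 [order #4] limit_buy(price=102, qty=2): fills=none; bids=[#4:2@102 #2:7@99 #1:10@96] asks=[#3:7@105]
After op 5 [order #5] limit_sell(price=96, qty=6): fills=#4x#5:2@102 #2x#5:4@99; bids=[#2:3@99 #1:10@96] asks=[#3:7@105]
After op 6 [order #6] limit_sell(price=98, qty=7): fills=#2x#6:3@99; bids=[#1:10@96] asks=[#6:4@98 #3:7@105]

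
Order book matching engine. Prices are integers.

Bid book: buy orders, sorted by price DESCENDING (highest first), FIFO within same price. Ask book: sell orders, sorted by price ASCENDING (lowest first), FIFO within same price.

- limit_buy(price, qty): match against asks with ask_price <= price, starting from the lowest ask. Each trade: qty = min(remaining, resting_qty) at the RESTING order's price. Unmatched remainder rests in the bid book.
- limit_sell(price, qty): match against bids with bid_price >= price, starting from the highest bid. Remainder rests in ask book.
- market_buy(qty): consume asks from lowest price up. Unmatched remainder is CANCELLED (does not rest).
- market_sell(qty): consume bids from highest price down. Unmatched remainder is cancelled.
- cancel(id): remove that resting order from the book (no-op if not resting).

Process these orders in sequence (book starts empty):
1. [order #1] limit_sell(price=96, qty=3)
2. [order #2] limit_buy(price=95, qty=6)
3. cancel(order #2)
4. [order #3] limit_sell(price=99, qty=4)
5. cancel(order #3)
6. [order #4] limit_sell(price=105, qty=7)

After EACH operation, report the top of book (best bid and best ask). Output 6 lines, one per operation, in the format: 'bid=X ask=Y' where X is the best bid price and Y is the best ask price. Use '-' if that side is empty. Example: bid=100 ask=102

Answer: bid=- ask=96
bid=95 ask=96
bid=- ask=96
bid=- ask=96
bid=- ask=96
bid=- ask=96

Derivation:
After op 1 [order #1] limit_sell(price=96, qty=3): fills=none; bids=[-] asks=[#1:3@96]
After op 2 [order #2] limit_buy(price=95, qty=6): fills=none; bids=[#2:6@95] asks=[#1:3@96]
After op 3 cancel(order #2): fills=none; bids=[-] asks=[#1:3@96]
After op 4 [order #3] limit_sell(price=99, qty=4): fills=none; bids=[-] asks=[#1:3@96 #3:4@99]
After op 5 cancel(order #3): fills=none; bids=[-] asks=[#1:3@96]
After op 6 [order #4] limit_sell(price=105, qty=7): fills=none; bids=[-] asks=[#1:3@96 #4:7@105]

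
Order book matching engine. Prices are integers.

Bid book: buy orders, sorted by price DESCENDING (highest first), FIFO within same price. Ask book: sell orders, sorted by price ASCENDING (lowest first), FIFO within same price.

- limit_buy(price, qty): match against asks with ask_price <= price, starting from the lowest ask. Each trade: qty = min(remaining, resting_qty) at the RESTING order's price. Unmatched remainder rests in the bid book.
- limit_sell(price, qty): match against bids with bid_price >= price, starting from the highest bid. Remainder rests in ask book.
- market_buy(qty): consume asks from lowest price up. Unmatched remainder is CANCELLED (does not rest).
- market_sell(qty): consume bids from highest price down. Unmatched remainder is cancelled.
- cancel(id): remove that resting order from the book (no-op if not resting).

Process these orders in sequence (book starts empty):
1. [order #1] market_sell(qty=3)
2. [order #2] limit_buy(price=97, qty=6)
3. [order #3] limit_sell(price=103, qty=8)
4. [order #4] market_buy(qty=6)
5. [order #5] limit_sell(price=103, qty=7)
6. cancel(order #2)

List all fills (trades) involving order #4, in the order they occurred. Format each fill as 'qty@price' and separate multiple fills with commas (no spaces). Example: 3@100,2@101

After op 1 [order #1] market_sell(qty=3): fills=none; bids=[-] asks=[-]
After op 2 [order #2] limit_buy(price=97, qty=6): fills=none; bids=[#2:6@97] asks=[-]
After op 3 [order #3] limit_sell(price=103, qty=8): fills=none; bids=[#2:6@97] asks=[#3:8@103]
After op 4 [order #4] market_buy(qty=6): fills=#4x#3:6@103; bids=[#2:6@97] asks=[#3:2@103]
After op 5 [order #5] limit_sell(price=103, qty=7): fills=none; bids=[#2:6@97] asks=[#3:2@103 #5:7@103]
After op 6 cancel(order #2): fills=none; bids=[-] asks=[#3:2@103 #5:7@103]

Answer: 6@103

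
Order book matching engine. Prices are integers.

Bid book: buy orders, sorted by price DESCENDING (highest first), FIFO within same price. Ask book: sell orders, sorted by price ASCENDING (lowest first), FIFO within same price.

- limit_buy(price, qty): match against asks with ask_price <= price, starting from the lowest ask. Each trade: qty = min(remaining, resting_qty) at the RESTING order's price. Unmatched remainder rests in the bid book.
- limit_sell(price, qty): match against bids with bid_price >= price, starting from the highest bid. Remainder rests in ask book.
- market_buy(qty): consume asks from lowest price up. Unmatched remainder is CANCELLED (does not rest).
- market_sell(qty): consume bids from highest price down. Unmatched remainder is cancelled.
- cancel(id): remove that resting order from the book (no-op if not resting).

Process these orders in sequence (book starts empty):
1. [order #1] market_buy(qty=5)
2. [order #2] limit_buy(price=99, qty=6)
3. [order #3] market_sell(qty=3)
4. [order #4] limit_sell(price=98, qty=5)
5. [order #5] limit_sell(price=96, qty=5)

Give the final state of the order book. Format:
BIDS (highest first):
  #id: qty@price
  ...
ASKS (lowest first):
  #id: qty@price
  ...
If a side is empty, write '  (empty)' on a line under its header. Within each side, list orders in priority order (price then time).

After op 1 [order #1] market_buy(qty=5): fills=none; bids=[-] asks=[-]
After op 2 [order #2] limit_buy(price=99, qty=6): fills=none; bids=[#2:6@99] asks=[-]
After op 3 [order #3] market_sell(qty=3): fills=#2x#3:3@99; bids=[#2:3@99] asks=[-]
After op 4 [order #4] limit_sell(price=98, qty=5): fills=#2x#4:3@99; bids=[-] asks=[#4:2@98]
After op 5 [order #5] limit_sell(price=96, qty=5): fills=none; bids=[-] asks=[#5:5@96 #4:2@98]

Answer: BIDS (highest first):
  (empty)
ASKS (lowest first):
  #5: 5@96
  #4: 2@98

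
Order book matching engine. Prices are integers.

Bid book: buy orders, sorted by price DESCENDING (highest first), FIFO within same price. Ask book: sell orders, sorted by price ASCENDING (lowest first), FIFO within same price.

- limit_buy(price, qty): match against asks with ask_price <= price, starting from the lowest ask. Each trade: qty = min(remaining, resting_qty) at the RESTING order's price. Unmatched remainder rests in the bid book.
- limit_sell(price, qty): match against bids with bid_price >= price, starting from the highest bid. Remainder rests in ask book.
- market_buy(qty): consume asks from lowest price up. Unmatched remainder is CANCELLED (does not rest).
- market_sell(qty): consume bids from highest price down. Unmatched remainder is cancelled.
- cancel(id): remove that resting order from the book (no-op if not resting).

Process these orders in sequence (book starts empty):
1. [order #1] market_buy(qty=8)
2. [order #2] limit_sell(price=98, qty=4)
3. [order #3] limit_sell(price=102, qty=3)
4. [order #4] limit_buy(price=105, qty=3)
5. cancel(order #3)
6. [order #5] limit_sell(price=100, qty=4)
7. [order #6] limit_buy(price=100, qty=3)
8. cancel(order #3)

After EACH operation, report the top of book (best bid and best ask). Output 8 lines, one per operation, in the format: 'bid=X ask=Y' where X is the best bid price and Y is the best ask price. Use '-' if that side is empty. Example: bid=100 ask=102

After op 1 [order #1] market_buy(qty=8): fills=none; bids=[-] asks=[-]
After op 2 [order #2] limit_sell(price=98, qty=4): fills=none; bids=[-] asks=[#2:4@98]
After op 3 [order #3] limit_sell(price=102, qty=3): fills=none; bids=[-] asks=[#2:4@98 #3:3@102]
After op 4 [order #4] limit_buy(price=105, qty=3): fills=#4x#2:3@98; bids=[-] asks=[#2:1@98 #3:3@102]
After op 5 cancel(order #3): fills=none; bids=[-] asks=[#2:1@98]
After op 6 [order #5] limit_sell(price=100, qty=4): fills=none; bids=[-] asks=[#2:1@98 #5:4@100]
After op 7 [order #6] limit_buy(price=100, qty=3): fills=#6x#2:1@98 #6x#5:2@100; bids=[-] asks=[#5:2@100]
After op 8 cancel(order #3): fills=none; bids=[-] asks=[#5:2@100]

Answer: bid=- ask=-
bid=- ask=98
bid=- ask=98
bid=- ask=98
bid=- ask=98
bid=- ask=98
bid=- ask=100
bid=- ask=100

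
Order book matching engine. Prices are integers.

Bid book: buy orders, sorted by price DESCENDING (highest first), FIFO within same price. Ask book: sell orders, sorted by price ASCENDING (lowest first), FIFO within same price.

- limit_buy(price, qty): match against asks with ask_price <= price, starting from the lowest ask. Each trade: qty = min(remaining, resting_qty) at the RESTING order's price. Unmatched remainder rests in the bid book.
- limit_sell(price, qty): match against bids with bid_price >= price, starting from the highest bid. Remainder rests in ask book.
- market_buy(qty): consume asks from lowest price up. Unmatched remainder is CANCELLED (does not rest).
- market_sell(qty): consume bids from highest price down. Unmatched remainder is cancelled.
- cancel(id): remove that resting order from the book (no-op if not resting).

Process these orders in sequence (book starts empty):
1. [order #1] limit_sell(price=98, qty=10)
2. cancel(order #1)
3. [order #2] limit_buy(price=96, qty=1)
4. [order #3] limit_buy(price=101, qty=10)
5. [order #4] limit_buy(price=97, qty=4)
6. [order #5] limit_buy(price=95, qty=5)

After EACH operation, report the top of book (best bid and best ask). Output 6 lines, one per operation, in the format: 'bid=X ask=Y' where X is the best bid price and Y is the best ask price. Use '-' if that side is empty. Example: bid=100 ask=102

Answer: bid=- ask=98
bid=- ask=-
bid=96 ask=-
bid=101 ask=-
bid=101 ask=-
bid=101 ask=-

Derivation:
After op 1 [order #1] limit_sell(price=98, qty=10): fills=none; bids=[-] asks=[#1:10@98]
After op 2 cancel(order #1): fills=none; bids=[-] asks=[-]
After op 3 [order #2] limit_buy(price=96, qty=1): fills=none; bids=[#2:1@96] asks=[-]
After op 4 [order #3] limit_buy(price=101, qty=10): fills=none; bids=[#3:10@101 #2:1@96] asks=[-]
After op 5 [order #4] limit_buy(price=97, qty=4): fills=none; bids=[#3:10@101 #4:4@97 #2:1@96] asks=[-]
After op 6 [order #5] limit_buy(price=95, qty=5): fills=none; bids=[#3:10@101 #4:4@97 #2:1@96 #5:5@95] asks=[-]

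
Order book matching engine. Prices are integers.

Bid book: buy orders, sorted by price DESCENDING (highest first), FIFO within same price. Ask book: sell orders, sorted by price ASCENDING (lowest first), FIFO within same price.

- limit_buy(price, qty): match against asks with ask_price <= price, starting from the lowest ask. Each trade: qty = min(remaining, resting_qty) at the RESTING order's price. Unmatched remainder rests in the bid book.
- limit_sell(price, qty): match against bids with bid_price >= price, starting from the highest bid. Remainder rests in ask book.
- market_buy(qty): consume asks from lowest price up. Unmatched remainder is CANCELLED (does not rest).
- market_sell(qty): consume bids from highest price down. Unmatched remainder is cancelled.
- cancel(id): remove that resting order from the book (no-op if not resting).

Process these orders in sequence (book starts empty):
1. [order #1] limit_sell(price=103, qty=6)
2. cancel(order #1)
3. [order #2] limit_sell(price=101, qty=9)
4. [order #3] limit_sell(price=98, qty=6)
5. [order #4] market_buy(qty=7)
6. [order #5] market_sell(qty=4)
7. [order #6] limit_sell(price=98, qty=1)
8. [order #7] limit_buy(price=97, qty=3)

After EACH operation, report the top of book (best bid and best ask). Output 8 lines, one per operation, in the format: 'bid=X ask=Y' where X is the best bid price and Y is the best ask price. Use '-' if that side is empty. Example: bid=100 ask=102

Answer: bid=- ask=103
bid=- ask=-
bid=- ask=101
bid=- ask=98
bid=- ask=101
bid=- ask=101
bid=- ask=98
bid=97 ask=98

Derivation:
After op 1 [order #1] limit_sell(price=103, qty=6): fills=none; bids=[-] asks=[#1:6@103]
After op 2 cancel(order #1): fills=none; bids=[-] asks=[-]
After op 3 [order #2] limit_sell(price=101, qty=9): fills=none; bids=[-] asks=[#2:9@101]
After op 4 [order #3] limit_sell(price=98, qty=6): fills=none; bids=[-] asks=[#3:6@98 #2:9@101]
After op 5 [order #4] market_buy(qty=7): fills=#4x#3:6@98 #4x#2:1@101; bids=[-] asks=[#2:8@101]
After op 6 [order #5] market_sell(qty=4): fills=none; bids=[-] asks=[#2:8@101]
After op 7 [order #6] limit_sell(price=98, qty=1): fills=none; bids=[-] asks=[#6:1@98 #2:8@101]
After op 8 [order #7] limit_buy(price=97, qty=3): fills=none; bids=[#7:3@97] asks=[#6:1@98 #2:8@101]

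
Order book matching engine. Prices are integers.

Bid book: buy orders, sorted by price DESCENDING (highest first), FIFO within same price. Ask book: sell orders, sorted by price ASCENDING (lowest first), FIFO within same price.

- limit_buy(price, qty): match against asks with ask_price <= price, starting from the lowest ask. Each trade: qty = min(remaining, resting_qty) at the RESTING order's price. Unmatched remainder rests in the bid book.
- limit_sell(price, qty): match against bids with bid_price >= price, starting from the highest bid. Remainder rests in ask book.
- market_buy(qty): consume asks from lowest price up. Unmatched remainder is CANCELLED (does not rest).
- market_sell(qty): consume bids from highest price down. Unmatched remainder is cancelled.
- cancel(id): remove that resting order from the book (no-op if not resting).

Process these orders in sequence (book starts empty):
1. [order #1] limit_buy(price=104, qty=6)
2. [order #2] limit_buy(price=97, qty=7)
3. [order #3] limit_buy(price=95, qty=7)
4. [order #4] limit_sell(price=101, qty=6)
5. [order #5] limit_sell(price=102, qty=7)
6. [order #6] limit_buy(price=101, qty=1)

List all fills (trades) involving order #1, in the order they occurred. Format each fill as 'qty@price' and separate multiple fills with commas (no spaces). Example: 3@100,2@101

After op 1 [order #1] limit_buy(price=104, qty=6): fills=none; bids=[#1:6@104] asks=[-]
After op 2 [order #2] limit_buy(price=97, qty=7): fills=none; bids=[#1:6@104 #2:7@97] asks=[-]
After op 3 [order #3] limit_buy(price=95, qty=7): fills=none; bids=[#1:6@104 #2:7@97 #3:7@95] asks=[-]
After op 4 [order #4] limit_sell(price=101, qty=6): fills=#1x#4:6@104; bids=[#2:7@97 #3:7@95] asks=[-]
After op 5 [order #5] limit_sell(price=102, qty=7): fills=none; bids=[#2:7@97 #3:7@95] asks=[#5:7@102]
After op 6 [order #6] limit_buy(price=101, qty=1): fills=none; bids=[#6:1@101 #2:7@97 #3:7@95] asks=[#5:7@102]

Answer: 6@104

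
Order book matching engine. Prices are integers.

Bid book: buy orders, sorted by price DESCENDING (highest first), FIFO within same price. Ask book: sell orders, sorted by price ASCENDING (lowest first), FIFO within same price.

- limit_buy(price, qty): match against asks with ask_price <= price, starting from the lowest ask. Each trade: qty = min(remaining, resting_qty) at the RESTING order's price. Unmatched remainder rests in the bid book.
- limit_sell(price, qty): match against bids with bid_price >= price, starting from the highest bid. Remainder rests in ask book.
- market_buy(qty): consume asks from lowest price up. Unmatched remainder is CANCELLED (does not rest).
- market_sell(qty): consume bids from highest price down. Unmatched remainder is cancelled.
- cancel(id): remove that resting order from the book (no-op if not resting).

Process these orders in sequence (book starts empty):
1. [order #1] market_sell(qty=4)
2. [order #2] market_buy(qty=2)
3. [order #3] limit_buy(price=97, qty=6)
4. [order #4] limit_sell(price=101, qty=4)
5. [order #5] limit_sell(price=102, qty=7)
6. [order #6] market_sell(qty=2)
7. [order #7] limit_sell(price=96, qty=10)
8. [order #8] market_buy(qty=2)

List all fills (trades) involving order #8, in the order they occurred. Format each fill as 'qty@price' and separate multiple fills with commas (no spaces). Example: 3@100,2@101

Answer: 2@96

Derivation:
After op 1 [order #1] market_sell(qty=4): fills=none; bids=[-] asks=[-]
After op 2 [order #2] market_buy(qty=2): fills=none; bids=[-] asks=[-]
After op 3 [order #3] limit_buy(price=97, qty=6): fills=none; bids=[#3:6@97] asks=[-]
After op 4 [order #4] limit_sell(price=101, qty=4): fills=none; bids=[#3:6@97] asks=[#4:4@101]
After op 5 [order #5] limit_sell(price=102, qty=7): fills=none; bids=[#3:6@97] asks=[#4:4@101 #5:7@102]
After op 6 [order #6] market_sell(qty=2): fills=#3x#6:2@97; bids=[#3:4@97] asks=[#4:4@101 #5:7@102]
After op 7 [order #7] limit_sell(price=96, qty=10): fills=#3x#7:4@97; bids=[-] asks=[#7:6@96 #4:4@101 #5:7@102]
After op 8 [order #8] market_buy(qty=2): fills=#8x#7:2@96; bids=[-] asks=[#7:4@96 #4:4@101 #5:7@102]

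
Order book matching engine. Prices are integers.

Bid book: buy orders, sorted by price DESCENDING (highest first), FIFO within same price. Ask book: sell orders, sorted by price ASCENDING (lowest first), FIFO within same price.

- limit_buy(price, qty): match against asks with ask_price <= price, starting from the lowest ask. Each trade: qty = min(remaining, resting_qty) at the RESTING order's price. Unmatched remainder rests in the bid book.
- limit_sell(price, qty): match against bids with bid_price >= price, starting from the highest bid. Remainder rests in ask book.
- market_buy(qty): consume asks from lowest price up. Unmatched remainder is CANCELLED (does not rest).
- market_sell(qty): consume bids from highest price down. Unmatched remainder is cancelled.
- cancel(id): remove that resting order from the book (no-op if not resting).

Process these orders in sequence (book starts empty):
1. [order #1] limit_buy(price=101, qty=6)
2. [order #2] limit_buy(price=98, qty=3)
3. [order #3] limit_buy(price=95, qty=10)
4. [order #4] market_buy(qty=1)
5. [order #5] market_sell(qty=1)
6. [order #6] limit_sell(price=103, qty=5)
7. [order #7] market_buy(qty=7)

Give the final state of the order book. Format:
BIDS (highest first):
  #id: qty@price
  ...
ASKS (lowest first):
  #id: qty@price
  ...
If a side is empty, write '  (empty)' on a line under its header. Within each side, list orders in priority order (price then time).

After op 1 [order #1] limit_buy(price=101, qty=6): fills=none; bids=[#1:6@101] asks=[-]
After op 2 [order #2] limit_buy(price=98, qty=3): fills=none; bids=[#1:6@101 #2:3@98] asks=[-]
After op 3 [order #3] limit_buy(price=95, qty=10): fills=none; bids=[#1:6@101 #2:3@98 #3:10@95] asks=[-]
After op 4 [order #4] market_buy(qty=1): fills=none; bids=[#1:6@101 #2:3@98 #3:10@95] asks=[-]
After op 5 [order #5] market_sell(qty=1): fills=#1x#5:1@101; bids=[#1:5@101 #2:3@98 #3:10@95] asks=[-]
After op 6 [order #6] limit_sell(price=103, qty=5): fills=none; bids=[#1:5@101 #2:3@98 #3:10@95] asks=[#6:5@103]
After op 7 [order #7] market_buy(qty=7): fills=#7x#6:5@103; bids=[#1:5@101 #2:3@98 #3:10@95] asks=[-]

Answer: BIDS (highest first):
  #1: 5@101
  #2: 3@98
  #3: 10@95
ASKS (lowest first):
  (empty)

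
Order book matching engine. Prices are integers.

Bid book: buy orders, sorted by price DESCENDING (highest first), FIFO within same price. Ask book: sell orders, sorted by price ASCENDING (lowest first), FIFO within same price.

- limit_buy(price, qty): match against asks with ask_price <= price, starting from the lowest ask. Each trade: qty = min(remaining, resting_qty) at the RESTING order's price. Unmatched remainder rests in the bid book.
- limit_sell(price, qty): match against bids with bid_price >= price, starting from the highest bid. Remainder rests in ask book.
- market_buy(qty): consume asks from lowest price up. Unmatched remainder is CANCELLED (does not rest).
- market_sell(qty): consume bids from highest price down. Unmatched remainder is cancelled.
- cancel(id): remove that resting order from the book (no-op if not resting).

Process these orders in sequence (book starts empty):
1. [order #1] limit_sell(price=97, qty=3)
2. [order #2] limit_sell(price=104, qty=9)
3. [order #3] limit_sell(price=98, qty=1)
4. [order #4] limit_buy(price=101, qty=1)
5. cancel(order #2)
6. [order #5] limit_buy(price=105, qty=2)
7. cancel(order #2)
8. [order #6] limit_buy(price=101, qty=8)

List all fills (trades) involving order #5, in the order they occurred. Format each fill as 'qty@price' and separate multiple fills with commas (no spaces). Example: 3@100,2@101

After op 1 [order #1] limit_sell(price=97, qty=3): fills=none; bids=[-] asks=[#1:3@97]
After op 2 [order #2] limit_sell(price=104, qty=9): fills=none; bids=[-] asks=[#1:3@97 #2:9@104]
After op 3 [order #3] limit_sell(price=98, qty=1): fills=none; bids=[-] asks=[#1:3@97 #3:1@98 #2:9@104]
After op 4 [order #4] limit_buy(price=101, qty=1): fills=#4x#1:1@97; bids=[-] asks=[#1:2@97 #3:1@98 #2:9@104]
After op 5 cancel(order #2): fills=none; bids=[-] asks=[#1:2@97 #3:1@98]
After op 6 [order #5] limit_buy(price=105, qty=2): fills=#5x#1:2@97; bids=[-] asks=[#3:1@98]
After op 7 cancel(order #2): fills=none; bids=[-] asks=[#3:1@98]
After op 8 [order #6] limit_buy(price=101, qty=8): fills=#6x#3:1@98; bids=[#6:7@101] asks=[-]

Answer: 2@97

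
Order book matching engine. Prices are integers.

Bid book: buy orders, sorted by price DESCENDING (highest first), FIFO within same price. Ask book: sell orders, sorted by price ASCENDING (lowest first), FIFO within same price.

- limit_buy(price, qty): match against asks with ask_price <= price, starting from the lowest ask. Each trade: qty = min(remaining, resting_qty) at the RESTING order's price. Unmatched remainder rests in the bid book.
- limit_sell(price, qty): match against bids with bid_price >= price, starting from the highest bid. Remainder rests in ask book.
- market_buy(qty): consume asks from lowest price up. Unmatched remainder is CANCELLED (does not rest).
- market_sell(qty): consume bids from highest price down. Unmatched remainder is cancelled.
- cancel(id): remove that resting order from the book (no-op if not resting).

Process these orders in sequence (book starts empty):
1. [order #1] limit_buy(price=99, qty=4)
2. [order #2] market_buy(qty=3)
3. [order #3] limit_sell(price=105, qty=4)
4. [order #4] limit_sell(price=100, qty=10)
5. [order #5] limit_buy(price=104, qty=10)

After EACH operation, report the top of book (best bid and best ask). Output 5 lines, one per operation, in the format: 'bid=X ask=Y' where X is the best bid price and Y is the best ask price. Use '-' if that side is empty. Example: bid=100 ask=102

After op 1 [order #1] limit_buy(price=99, qty=4): fills=none; bids=[#1:4@99] asks=[-]
After op 2 [order #2] market_buy(qty=3): fills=none; bids=[#1:4@99] asks=[-]
After op 3 [order #3] limit_sell(price=105, qty=4): fills=none; bids=[#1:4@99] asks=[#3:4@105]
After op 4 [order #4] limit_sell(price=100, qty=10): fills=none; bids=[#1:4@99] asks=[#4:10@100 #3:4@105]
After op 5 [order #5] limit_buy(price=104, qty=10): fills=#5x#4:10@100; bids=[#1:4@99] asks=[#3:4@105]

Answer: bid=99 ask=-
bid=99 ask=-
bid=99 ask=105
bid=99 ask=100
bid=99 ask=105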